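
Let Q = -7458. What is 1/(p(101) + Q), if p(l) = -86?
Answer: -1/7544 ≈ -0.00013256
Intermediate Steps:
1/(p(101) + Q) = 1/(-86 - 7458) = 1/(-7544) = -1/7544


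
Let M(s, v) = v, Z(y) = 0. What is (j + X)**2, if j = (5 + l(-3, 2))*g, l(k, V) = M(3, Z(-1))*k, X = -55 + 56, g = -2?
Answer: 81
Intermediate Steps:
X = 1
l(k, V) = 0 (l(k, V) = 0*k = 0)
j = -10 (j = (5 + 0)*(-2) = 5*(-2) = -10)
(j + X)**2 = (-10 + 1)**2 = (-9)**2 = 81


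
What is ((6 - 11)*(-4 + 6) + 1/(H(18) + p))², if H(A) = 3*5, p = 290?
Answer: 9296401/93025 ≈ 99.934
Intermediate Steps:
H(A) = 15
((6 - 11)*(-4 + 6) + 1/(H(18) + p))² = ((6 - 11)*(-4 + 6) + 1/(15 + 290))² = (-5*2 + 1/305)² = (-10 + 1/305)² = (-3049/305)² = 9296401/93025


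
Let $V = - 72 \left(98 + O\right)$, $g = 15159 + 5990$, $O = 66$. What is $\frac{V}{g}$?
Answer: $- \frac{11808}{21149} \approx -0.55832$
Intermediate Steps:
$g = 21149$
$V = -11808$ ($V = - 72 \left(98 + 66\right) = \left(-72\right) 164 = -11808$)
$\frac{V}{g} = - \frac{11808}{21149}$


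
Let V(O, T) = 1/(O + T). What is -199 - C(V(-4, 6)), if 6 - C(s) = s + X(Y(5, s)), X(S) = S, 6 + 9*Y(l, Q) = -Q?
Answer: -1847/9 ≈ -205.22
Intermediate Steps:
Y(l, Q) = -2/3 - Q/9 (Y(l, Q) = -2/3 + (-Q)/9 = -2/3 - Q/9)
C(s) = 20/3 - 8*s/9 (C(s) = 6 - (s + (-2/3 - s/9)) = 6 - (-2/3 + 8*s/9) = 6 + (2/3 - 8*s/9) = 20/3 - 8*s/9)
-199 - C(V(-4, 6)) = -199 - (20/3 - 8/(9*(-4 + 6))) = -199 - (20/3 - 8/9/2) = -199 - (20/3 - 8/9*1/2) = -199 - (20/3 - 4/9) = -199 - 1*56/9 = -199 - 56/9 = -1847/9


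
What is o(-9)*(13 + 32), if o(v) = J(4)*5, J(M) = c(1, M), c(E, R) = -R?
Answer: -900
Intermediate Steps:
J(M) = -M
o(v) = -20 (o(v) = -1*4*5 = -4*5 = -20)
o(-9)*(13 + 32) = -20*(13 + 32) = -20*45 = -900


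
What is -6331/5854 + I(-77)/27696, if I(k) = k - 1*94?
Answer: -29390735/27022064 ≈ -1.0877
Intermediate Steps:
I(k) = -94 + k (I(k) = k - 94 = -94 + k)
-6331/5854 + I(-77)/27696 = -6331/5854 + (-94 - 77)/27696 = -6331*1/5854 - 171*1/27696 = -6331/5854 - 57/9232 = -29390735/27022064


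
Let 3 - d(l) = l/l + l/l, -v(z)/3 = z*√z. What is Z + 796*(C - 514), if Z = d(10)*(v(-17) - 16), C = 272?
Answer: -192648 + 51*I*√17 ≈ -1.9265e+5 + 210.28*I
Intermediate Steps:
v(z) = -3*z^(3/2) (v(z) = -3*z*√z = -3*z^(3/2))
d(l) = 1 (d(l) = 3 - (l/l + l/l) = 3 - (1 + 1) = 3 - 1*2 = 3 - 2 = 1)
Z = -16 + 51*I*√17 (Z = 1*(-(-51)*I*√17 - 16) = 1*(51*I*√17 - 16) = 1*(-16 + 51*I*√17) = -16 + 51*I*√17 ≈ -16.0 + 210.28*I)
Z + 796*(C - 514) = (-16 + 51*I*√17) + 796*(272 - 514) = (-16 + 51*I*√17) + 796*(-242) = (-16 + 51*I*√17) - 192632 = -192648 + 51*I*√17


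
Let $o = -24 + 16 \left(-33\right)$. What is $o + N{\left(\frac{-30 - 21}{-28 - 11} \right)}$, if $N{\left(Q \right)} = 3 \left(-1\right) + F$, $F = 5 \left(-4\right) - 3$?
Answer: $-578$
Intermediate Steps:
$F = -23$ ($F = -20 - 3 = -23$)
$N{\left(Q \right)} = -26$ ($N{\left(Q \right)} = 3 \left(-1\right) - 23 = -3 - 23 = -26$)
$o = -552$ ($o = -24 - 528 = -552$)
$o + N{\left(\frac{-30 - 21}{-28 - 11} \right)} = -552 - 26 = -578$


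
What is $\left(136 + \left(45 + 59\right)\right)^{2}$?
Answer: $57600$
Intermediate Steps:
$\left(136 + \left(45 + 59\right)\right)^{2} = \left(136 + 104\right)^{2} = 240^{2} = 57600$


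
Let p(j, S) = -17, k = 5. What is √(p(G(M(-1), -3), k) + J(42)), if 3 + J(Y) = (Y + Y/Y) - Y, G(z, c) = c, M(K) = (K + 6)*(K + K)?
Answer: I*√19 ≈ 4.3589*I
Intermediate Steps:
M(K) = 2*K*(6 + K) (M(K) = (6 + K)*(2*K) = 2*K*(6 + K))
J(Y) = -2 (J(Y) = -3 + ((Y + Y/Y) - Y) = -3 + ((Y + 1) - Y) = -3 + ((1 + Y) - Y) = -3 + 1 = -2)
√(p(G(M(-1), -3), k) + J(42)) = √(-17 - 2) = √(-19) = I*√19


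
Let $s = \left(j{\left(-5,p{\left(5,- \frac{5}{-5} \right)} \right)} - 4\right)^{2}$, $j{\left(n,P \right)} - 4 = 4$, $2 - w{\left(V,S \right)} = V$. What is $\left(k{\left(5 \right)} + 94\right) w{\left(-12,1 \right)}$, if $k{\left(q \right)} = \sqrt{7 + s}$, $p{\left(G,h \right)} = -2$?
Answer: $1316 + 14 \sqrt{23} \approx 1383.1$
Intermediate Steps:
$w{\left(V,S \right)} = 2 - V$
$j{\left(n,P \right)} = 8$ ($j{\left(n,P \right)} = 4 + 4 = 8$)
$s = 16$ ($s = \left(8 - 4\right)^{2} = 4^{2} = 16$)
$k{\left(q \right)} = \sqrt{23}$ ($k{\left(q \right)} = \sqrt{7 + 16} = \sqrt{23}$)
$\left(k{\left(5 \right)} + 94\right) w{\left(-12,1 \right)} = \left(\sqrt{23} + 94\right) \left(2 - -12\right) = \left(94 + \sqrt{23}\right) \left(2 + 12\right) = \left(94 + \sqrt{23}\right) 14 = 1316 + 14 \sqrt{23}$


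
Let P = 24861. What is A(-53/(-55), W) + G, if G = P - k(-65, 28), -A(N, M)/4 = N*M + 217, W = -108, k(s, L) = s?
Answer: 1346086/55 ≈ 24474.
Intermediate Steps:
A(N, M) = -868 - 4*M*N (A(N, M) = -4*(N*M + 217) = -4*(M*N + 217) = -4*(217 + M*N) = -868 - 4*M*N)
G = 24926 (G = 24861 - 1*(-65) = 24861 + 65 = 24926)
A(-53/(-55), W) + G = (-868 - 4*(-108)*(-53/(-55))) + 24926 = (-868 - 4*(-108)*(-53*(-1/55))) + 24926 = (-868 - 4*(-108)*53/55) + 24926 = (-868 + 22896/55) + 24926 = -24844/55 + 24926 = 1346086/55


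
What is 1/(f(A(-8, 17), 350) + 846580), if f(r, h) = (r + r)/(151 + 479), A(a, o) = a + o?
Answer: 35/29630301 ≈ 1.1812e-6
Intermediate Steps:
f(r, h) = r/315 (f(r, h) = (2*r)/630 = (2*r)*(1/630) = r/315)
1/(f(A(-8, 17), 350) + 846580) = 1/((-8 + 17)/315 + 846580) = 1/((1/315)*9 + 846580) = 1/(1/35 + 846580) = 1/(29630301/35) = 35/29630301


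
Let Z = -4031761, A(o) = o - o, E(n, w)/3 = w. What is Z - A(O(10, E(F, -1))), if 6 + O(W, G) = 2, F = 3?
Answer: -4031761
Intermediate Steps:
E(n, w) = 3*w
O(W, G) = -4 (O(W, G) = -6 + 2 = -4)
A(o) = 0
Z - A(O(10, E(F, -1))) = -4031761 - 1*0 = -4031761 + 0 = -4031761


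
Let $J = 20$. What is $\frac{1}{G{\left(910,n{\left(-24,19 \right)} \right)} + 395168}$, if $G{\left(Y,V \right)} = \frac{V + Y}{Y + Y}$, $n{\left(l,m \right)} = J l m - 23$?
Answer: $\frac{1820}{719197527} \approx 2.5306 \cdot 10^{-6}$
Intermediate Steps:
$n{\left(l,m \right)} = -23 + 20 l m$ ($n{\left(l,m \right)} = 20 l m - 23 = -23 + 20 l m$)
$G{\left(Y,V \right)} = \frac{V + Y}{2 Y}$
$\frac{1}{G{\left(910,n{\left(-24,19 \right)} \right)} + 395168} = \frac{1}{\frac{\left(-23 + 20 \left(-24\right) 19\right) + 910}{2 \cdot 910} + 395168} = \frac{1}{\frac{1}{2} \cdot \frac{1}{910} \left(\left(-23 - 9120\right) + 910\right) + 395168} = \frac{1}{\frac{1}{2} \cdot \frac{1}{910} \left(-9143 + 910\right) + 395168} = \frac{1}{\frac{1}{2} \cdot \frac{1}{910} \left(-8233\right) + 395168} = \frac{1}{- \frac{8233}{1820} + 395168} = \frac{1}{\frac{719197527}{1820}} = \frac{1820}{719197527}$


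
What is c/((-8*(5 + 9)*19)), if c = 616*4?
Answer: -22/19 ≈ -1.1579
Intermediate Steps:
c = 2464
c/((-8*(5 + 9)*19)) = 2464/((-8*(5 + 9)*19)) = 2464/((-8*14*19)) = 2464/((-112*19)) = 2464/(-2128) = 2464*(-1/2128) = -22/19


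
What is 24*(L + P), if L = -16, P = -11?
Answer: -648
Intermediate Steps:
24*(L + P) = 24*(-16 - 11) = 24*(-27) = -648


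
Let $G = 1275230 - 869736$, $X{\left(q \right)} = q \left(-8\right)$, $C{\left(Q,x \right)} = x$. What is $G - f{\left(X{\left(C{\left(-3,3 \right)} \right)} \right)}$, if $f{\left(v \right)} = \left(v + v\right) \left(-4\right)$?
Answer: $405302$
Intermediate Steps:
$X{\left(q \right)} = - 8 q$
$f{\left(v \right)} = - 8 v$ ($f{\left(v \right)} = 2 v \left(-4\right) = - 8 v$)
$G = 405494$
$G - f{\left(X{\left(C{\left(-3,3 \right)} \right)} \right)} = 405494 - - 8 \left(\left(-8\right) 3\right) = 405494 - \left(-8\right) \left(-24\right) = 405494 - 192 = 405302$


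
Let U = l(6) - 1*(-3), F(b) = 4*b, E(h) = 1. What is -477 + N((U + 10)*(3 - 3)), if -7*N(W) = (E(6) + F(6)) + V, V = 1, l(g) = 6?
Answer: -3365/7 ≈ -480.71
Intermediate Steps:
U = 9 (U = 6 - 1*(-3) = 6 + 3 = 9)
N(W) = -26/7 (N(W) = -((1 + 4*6) + 1)/7 = -((1 + 24) + 1)/7 = -(25 + 1)/7 = -⅐*26 = -26/7)
-477 + N((U + 10)*(3 - 3)) = -477 - 26/7 = -3365/7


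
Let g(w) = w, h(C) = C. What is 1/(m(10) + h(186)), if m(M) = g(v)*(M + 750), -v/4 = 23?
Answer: -1/69734 ≈ -1.4340e-5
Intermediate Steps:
v = -92 (v = -4*23 = -92)
m(M) = -69000 - 92*M (m(M) = -92*(M + 750) = -92*(750 + M) = -69000 - 92*M)
1/(m(10) + h(186)) = 1/((-69000 - 92*10) + 186) = 1/((-69000 - 920) + 186) = 1/(-69920 + 186) = 1/(-69734) = -1/69734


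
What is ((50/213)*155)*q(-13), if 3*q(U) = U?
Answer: -100750/639 ≈ -157.67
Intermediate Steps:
q(U) = U/3
((50/213)*155)*q(-13) = ((50/213)*155)*((⅓)*(-13)) = ((50*(1/213))*155)*(-13/3) = ((50/213)*155)*(-13/3) = (7750/213)*(-13/3) = -100750/639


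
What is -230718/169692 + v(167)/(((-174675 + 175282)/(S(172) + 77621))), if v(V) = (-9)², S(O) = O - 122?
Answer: 177908648011/17167174 ≈ 10363.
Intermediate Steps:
S(O) = -122 + O
v(V) = 81
-230718/169692 + v(167)/(((-174675 + 175282)/(S(172) + 77621))) = -230718/169692 + 81/(((-174675 + 175282)/((-122 + 172) + 77621))) = -230718*1/169692 + 81/((607/(50 + 77621))) = -38453/28282 + 81/((607/77671)) = -38453/28282 + 81/((607*(1/77671))) = -38453/28282 + 81/(607/77671) = -38453/28282 + 81*(77671/607) = -38453/28282 + 6291351/607 = 177908648011/17167174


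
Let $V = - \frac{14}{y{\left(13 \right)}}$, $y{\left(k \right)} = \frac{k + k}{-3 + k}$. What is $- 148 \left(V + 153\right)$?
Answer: $- \frac{284012}{13} \approx -21847.0$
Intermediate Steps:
$y{\left(k \right)} = \frac{2 k}{-3 + k}$
$V = - \frac{70}{13}$ ($V = - \frac{14}{2 \cdot 13 \frac{1}{-3 + 13}} = - \frac{14}{2 \cdot 13 \cdot \frac{1}{10}} = - \frac{14}{\frac{13}{5}} = \left(-14\right) \frac{5}{13} = - \frac{70}{13} \approx -5.3846$)
$- 148 \left(V + 153\right) = - 148 \left(- \frac{70}{13} + 153\right) = \left(-148\right) \frac{1919}{13} = - \frac{284012}{13}$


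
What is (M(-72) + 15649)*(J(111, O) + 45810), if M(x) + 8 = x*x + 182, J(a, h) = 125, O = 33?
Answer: 964956545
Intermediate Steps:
M(x) = 174 + x**2 (M(x) = -8 + (x*x + 182) = -8 + (x**2 + 182) = -8 + (182 + x**2) = 174 + x**2)
(M(-72) + 15649)*(J(111, O) + 45810) = ((174 + (-72)**2) + 15649)*(125 + 45810) = ((174 + 5184) + 15649)*45935 = (5358 + 15649)*45935 = 21007*45935 = 964956545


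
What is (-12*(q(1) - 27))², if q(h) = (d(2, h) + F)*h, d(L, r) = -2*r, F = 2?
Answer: 104976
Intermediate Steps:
q(h) = h*(2 - 2*h) (q(h) = (-2*h + 2)*h = (2 - 2*h)*h = h*(2 - 2*h))
(-12*(q(1) - 27))² = (-12*(2*1*(1 - 1*1) - 27))² = (-12*(2*1*(1 - 1) - 27))² = (-12*(2*1*0 - 27))² = (-12*(0 - 27))² = (-12*(-27))² = 324² = 104976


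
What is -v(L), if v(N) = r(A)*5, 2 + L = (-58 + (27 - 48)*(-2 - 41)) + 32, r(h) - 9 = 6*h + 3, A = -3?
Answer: 30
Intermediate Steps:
r(h) = 12 + 6*h (r(h) = 9 + (6*h + 3) = 9 + (3 + 6*h) = 12 + 6*h)
L = 875 (L = -2 + ((-58 + (27 - 48)*(-2 - 41)) + 32) = -2 + ((-58 - 21*(-43)) + 32) = -2 + ((-58 + 903) + 32) = -2 + (845 + 32) = -2 + 877 = 875)
v(N) = -30 (v(N) = (12 + 6*(-3))*5 = (12 - 18)*5 = -6*5 = -30)
-v(L) = -1*(-30) = 30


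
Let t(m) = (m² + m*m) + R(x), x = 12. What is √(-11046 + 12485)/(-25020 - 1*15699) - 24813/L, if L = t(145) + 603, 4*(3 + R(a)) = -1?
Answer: -99252/170599 - √1439/40719 ≈ -0.58272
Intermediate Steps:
R(a) = -13/4 (R(a) = -3 + (¼)*(-1) = -3 - ¼ = -13/4)
t(m) = -13/4 + 2*m² (t(m) = (m² + m*m) - 13/4 = (m² + m²) - 13/4 = 2*m² - 13/4 = -13/4 + 2*m²)
L = 170599/4 (L = (-13/4 + 2*145²) + 603 = (-13/4 + 2*21025) + 603 = (-13/4 + 42050) + 603 = 168187/4 + 603 = 170599/4 ≈ 42650.)
√(-11046 + 12485)/(-25020 - 1*15699) - 24813/L = √(-11046 + 12485)/(-25020 - 1*15699) - 24813/170599/4 = √1439/(-25020 - 15699) - 24813*4/170599 = √1439/(-40719) - 99252/170599 = √1439*(-1/40719) - 99252/170599 = -√1439/40719 - 99252/170599 = -99252/170599 - √1439/40719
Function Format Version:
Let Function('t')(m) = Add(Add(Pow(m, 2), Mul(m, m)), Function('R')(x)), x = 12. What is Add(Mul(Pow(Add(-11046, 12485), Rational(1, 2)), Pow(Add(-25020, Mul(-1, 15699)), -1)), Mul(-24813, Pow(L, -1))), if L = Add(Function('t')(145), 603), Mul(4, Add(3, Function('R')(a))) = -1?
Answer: Add(Rational(-99252, 170599), Mul(Rational(-1, 40719), Pow(1439, Rational(1, 2)))) ≈ -0.58272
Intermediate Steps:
Function('R')(a) = Rational(-13, 4) (Function('R')(a) = Add(-3, Mul(Rational(1, 4), -1)) = Add(-3, Rational(-1, 4)) = Rational(-13, 4))
Function('t')(m) = Add(Rational(-13, 4), Mul(2, Pow(m, 2))) (Function('t')(m) = Add(Add(Pow(m, 2), Mul(m, m)), Rational(-13, 4)) = Add(Add(Pow(m, 2), Pow(m, 2)), Rational(-13, 4)) = Add(Mul(2, Pow(m, 2)), Rational(-13, 4)) = Add(Rational(-13, 4), Mul(2, Pow(m, 2))))
L = Rational(170599, 4) (L = Add(Add(Rational(-13, 4), Mul(2, Pow(145, 2))), 603) = Add(Add(Rational(-13, 4), Mul(2, 21025)), 603) = Add(Add(Rational(-13, 4), 42050), 603) = Add(Rational(168187, 4), 603) = Rational(170599, 4) ≈ 42650.)
Add(Mul(Pow(Add(-11046, 12485), Rational(1, 2)), Pow(Add(-25020, Mul(-1, 15699)), -1)), Mul(-24813, Pow(L, -1))) = Add(Mul(Pow(Add(-11046, 12485), Rational(1, 2)), Pow(Add(-25020, Mul(-1, 15699)), -1)), Mul(-24813, Pow(Rational(170599, 4), -1))) = Add(Mul(Pow(1439, Rational(1, 2)), Pow(Add(-25020, -15699), -1)), Mul(-24813, Rational(4, 170599))) = Add(Mul(Pow(1439, Rational(1, 2)), Pow(-40719, -1)), Rational(-99252, 170599)) = Add(Mul(Pow(1439, Rational(1, 2)), Rational(-1, 40719)), Rational(-99252, 170599)) = Add(Mul(Rational(-1, 40719), Pow(1439, Rational(1, 2))), Rational(-99252, 170599)) = Add(Rational(-99252, 170599), Mul(Rational(-1, 40719), Pow(1439, Rational(1, 2))))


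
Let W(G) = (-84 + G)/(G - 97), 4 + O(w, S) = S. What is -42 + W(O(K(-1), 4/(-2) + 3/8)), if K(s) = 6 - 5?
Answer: -33765/821 ≈ -41.127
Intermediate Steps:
K(s) = 1
O(w, S) = -4 + S
W(G) = (-84 + G)/(-97 + G)
-42 + W(O(K(-1), 4/(-2) + 3/8)) = -42 + (-84 + (-4 + (4/(-2) + 3/8)))/(-97 + (-4 + (4/(-2) + 3/8))) = -42 + (-84 + (-4 + (4*(-½) + 3*(⅛))))/(-97 + (-4 + (4*(-½) + 3*(⅛)))) = -42 + (-84 + (-4 + (-2 + 3/8)))/(-97 + (-4 + (-2 + 3/8))) = -42 + (-84 + (-4 - 13/8))/(-97 + (-4 - 13/8)) = -42 + (-84 - 45/8)/(-97 - 45/8) = -42 - 717/8/(-821/8) = -42 - 8/821*(-717/8) = -42 + 717/821 = -33765/821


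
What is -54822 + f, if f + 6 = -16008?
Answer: -70836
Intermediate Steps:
f = -16014 (f = -6 - 16008 = -16014)
-54822 + f = -54822 - 16014 = -70836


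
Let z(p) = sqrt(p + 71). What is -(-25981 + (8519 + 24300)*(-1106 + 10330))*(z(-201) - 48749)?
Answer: 14756150459775 - 302696475*I*sqrt(130) ≈ 1.4756e+13 - 3.4513e+9*I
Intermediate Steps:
z(p) = sqrt(71 + p)
-(-25981 + (8519 + 24300)*(-1106 + 10330))*(z(-201) - 48749) = -(-25981 + (8519 + 24300)*(-1106 + 10330))*(sqrt(71 - 201) - 48749) = -(-25981 + 32819*9224)*(sqrt(-130) - 48749) = -(-25981 + 302722456)*(I*sqrt(130) - 48749) = -302696475*(-48749 + I*sqrt(130)) = -(-14756150459775 + 302696475*I*sqrt(130)) = 14756150459775 - 302696475*I*sqrt(130)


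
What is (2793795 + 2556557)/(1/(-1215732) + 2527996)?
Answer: 6504594137664/3073365633071 ≈ 2.1164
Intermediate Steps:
(2793795 + 2556557)/(1/(-1215732) + 2527996) = 5350352/(-1/1215732 + 2527996) = 5350352/(3073365633071/1215732) = 5350352*(1215732/3073365633071) = 6504594137664/3073365633071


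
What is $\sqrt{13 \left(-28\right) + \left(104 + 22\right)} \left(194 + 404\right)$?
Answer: $598 i \sqrt{238} \approx 9225.5 i$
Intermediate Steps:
$\sqrt{13 \left(-28\right) + \left(104 + 22\right)} \left(194 + 404\right) = \sqrt{-364 + 126} \cdot 598 = \sqrt{-238} \cdot 598 = i \sqrt{238} \cdot 598 = 598 i \sqrt{238}$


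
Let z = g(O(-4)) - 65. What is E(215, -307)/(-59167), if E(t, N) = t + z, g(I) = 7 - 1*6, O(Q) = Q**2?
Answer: -151/59167 ≈ -0.0025521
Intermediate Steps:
g(I) = 1 (g(I) = 7 - 6 = 1)
z = -64 (z = 1 - 65 = -64)
E(t, N) = -64 + t (E(t, N) = t - 64 = -64 + t)
E(215, -307)/(-59167) = (-64 + 215)/(-59167) = 151*(-1/59167) = -151/59167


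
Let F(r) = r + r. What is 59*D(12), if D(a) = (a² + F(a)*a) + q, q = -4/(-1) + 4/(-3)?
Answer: 76936/3 ≈ 25645.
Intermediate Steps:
F(r) = 2*r
q = 8/3 (q = -4*(-1) + 4*(-⅓) = 4 - 4/3 = 8/3 ≈ 2.6667)
D(a) = 8/3 + 3*a² (D(a) = (a² + (2*a)*a) + 8/3 = (a² + 2*a²) + 8/3 = 3*a² + 8/3 = 8/3 + 3*a²)
59*D(12) = 59*(8/3 + 3*12²) = 59*(8/3 + 3*144) = 59*(8/3 + 432) = 59*(1304/3) = 76936/3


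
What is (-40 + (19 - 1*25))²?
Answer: 2116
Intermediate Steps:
(-40 + (19 - 1*25))² = (-40 + (19 - 25))² = (-40 - 6)² = (-46)² = 2116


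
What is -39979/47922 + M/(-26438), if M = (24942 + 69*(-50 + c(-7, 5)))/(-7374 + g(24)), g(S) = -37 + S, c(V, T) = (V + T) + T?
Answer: -1951689783224/2339761770633 ≈ -0.83414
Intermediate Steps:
c(V, T) = V + 2*T (c(V, T) = (T + V) + T = V + 2*T)
M = -21699/7387 (M = (24942 + 69*(-50 + (-7 + 2*5)))/(-7374 + (-37 + 24)) = (24942 + 69*(-50 + (-7 + 10)))/(-7374 - 13) = (24942 + 69*(-50 + 3))/(-7387) = (24942 + 69*(-47))*(-1/7387) = (24942 - 3243)*(-1/7387) = 21699*(-1/7387) = -21699/7387 ≈ -2.9375)
-39979/47922 + M/(-26438) = -39979/47922 - 21699/7387/(-26438) = -39979*1/47922 - 21699/7387*(-1/26438) = -39979/47922 + 21699/195297506 = -1951689783224/2339761770633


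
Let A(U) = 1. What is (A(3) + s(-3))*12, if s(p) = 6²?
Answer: 444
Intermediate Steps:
s(p) = 36
(A(3) + s(-3))*12 = (1 + 36)*12 = 37*12 = 444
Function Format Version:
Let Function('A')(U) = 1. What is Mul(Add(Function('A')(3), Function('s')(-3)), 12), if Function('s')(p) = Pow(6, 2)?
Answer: 444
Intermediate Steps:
Function('s')(p) = 36
Mul(Add(Function('A')(3), Function('s')(-3)), 12) = Mul(Add(1, 36), 12) = Mul(37, 12) = 444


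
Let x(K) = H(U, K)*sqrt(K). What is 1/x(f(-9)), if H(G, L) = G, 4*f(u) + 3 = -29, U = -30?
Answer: I*sqrt(2)/120 ≈ 0.011785*I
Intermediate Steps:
f(u) = -8 (f(u) = -3/4 + (1/4)*(-29) = -3/4 - 29/4 = -8)
x(K) = -30*sqrt(K)
1/x(f(-9)) = 1/(-60*I*sqrt(2)) = I*sqrt(2)/120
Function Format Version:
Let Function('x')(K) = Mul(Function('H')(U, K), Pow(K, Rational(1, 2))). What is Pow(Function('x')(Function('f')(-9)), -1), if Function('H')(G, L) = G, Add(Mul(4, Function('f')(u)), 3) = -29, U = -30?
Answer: Mul(Rational(1, 120), I, Pow(2, Rational(1, 2))) ≈ Mul(0.011785, I)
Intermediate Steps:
Function('f')(u) = -8 (Function('f')(u) = Add(Rational(-3, 4), Mul(Rational(1, 4), -29)) = Add(Rational(-3, 4), Rational(-29, 4)) = -8)
Function('x')(K) = Mul(-30, Pow(K, Rational(1, 2)))
Pow(Function('x')(Function('f')(-9)), -1) = Pow(Mul(-30, Pow(-8, Rational(1, 2))), -1) = Pow(Mul(-30, Mul(2, I, Pow(2, Rational(1, 2)))), -1) = Pow(Mul(-60, I, Pow(2, Rational(1, 2))), -1) = Mul(Rational(1, 120), I, Pow(2, Rational(1, 2)))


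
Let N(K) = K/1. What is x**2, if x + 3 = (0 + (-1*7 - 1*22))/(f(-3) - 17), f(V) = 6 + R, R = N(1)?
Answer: 1/100 ≈ 0.010000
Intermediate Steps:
N(K) = K (N(K) = K*1 = K)
R = 1
f(V) = 7 (f(V) = 6 + 1 = 7)
x = -1/10 (x = -3 + (0 + (-1*7 - 1*22))/(7 - 17) = -3 + (0 + (-7 - 22))/(-10) = -3 + (0 - 29)*(-1/10) = -3 - 29*(-1/10) = -3 + 29/10 = -1/10 ≈ -0.10000)
x**2 = (-1/10)**2 = 1/100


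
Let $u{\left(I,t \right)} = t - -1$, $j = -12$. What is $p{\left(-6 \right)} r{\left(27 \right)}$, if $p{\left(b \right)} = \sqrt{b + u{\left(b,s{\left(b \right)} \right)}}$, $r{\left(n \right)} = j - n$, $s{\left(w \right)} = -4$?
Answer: $- 117 i \approx - 117.0 i$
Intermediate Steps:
$u{\left(I,t \right)} = 1 + t$ ($u{\left(I,t \right)} = t + 1 = 1 + t$)
$r{\left(n \right)} = -12 - n$
$p{\left(b \right)} = \sqrt{-3 + b}$ ($p{\left(b \right)} = \sqrt{b + \left(1 - 4\right)} = \sqrt{b - 3} = \sqrt{-3 + b}$)
$p{\left(-6 \right)} r{\left(27 \right)} = \sqrt{-3 - 6} \left(-12 - 27\right) = \sqrt{-9} \left(-12 - 27\right) = 3 i \left(-39\right) = - 117 i$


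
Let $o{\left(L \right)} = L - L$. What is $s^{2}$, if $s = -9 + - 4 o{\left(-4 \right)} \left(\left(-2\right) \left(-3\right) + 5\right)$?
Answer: $81$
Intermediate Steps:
$o{\left(L \right)} = 0$
$s = -9$ ($s = -9 + \left(-4\right) 0 \left(\left(-2\right) \left(-3\right) + 5\right) = -9 + 0 \left(6 + 5\right) = -9 + 0 \cdot 11 = -9 + 0 = -9$)
$s^{2} = \left(-9\right)^{2} = 81$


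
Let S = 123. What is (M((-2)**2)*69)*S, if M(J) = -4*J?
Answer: -135792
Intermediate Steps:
(M((-2)**2)*69)*S = (-4*(-2)**2*69)*123 = (-4*4*69)*123 = -16*69*123 = -1104*123 = -135792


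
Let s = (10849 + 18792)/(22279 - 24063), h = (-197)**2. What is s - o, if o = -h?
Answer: 69205615/1784 ≈ 38792.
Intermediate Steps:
h = 38809
s = -29641/1784 (s = 29641/(-1784) = 29641*(-1/1784) = -29641/1784 ≈ -16.615)
o = -38809 (o = -1*38809 = -38809)
s - o = -29641/1784 - 1*(-38809) = -29641/1784 + 38809 = 69205615/1784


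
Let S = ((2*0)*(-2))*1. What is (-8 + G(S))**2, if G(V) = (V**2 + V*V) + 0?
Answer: 64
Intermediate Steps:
S = 0 (S = (0*(-2))*1 = 0*1 = 0)
G(V) = 2*V**2 (G(V) = (V**2 + V**2) + 0 = 2*V**2 + 0 = 2*V**2)
(-8 + G(S))**2 = (-8 + 2*0**2)**2 = (-8 + 2*0)**2 = (-8 + 0)**2 = (-8)**2 = 64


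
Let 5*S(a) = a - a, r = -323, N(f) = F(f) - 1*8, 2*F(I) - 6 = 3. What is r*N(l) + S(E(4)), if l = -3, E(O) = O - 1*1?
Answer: 2261/2 ≈ 1130.5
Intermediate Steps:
E(O) = -1 + O (E(O) = O - 1 = -1 + O)
F(I) = 9/2 (F(I) = 3 + (½)*3 = 3 + 3/2 = 9/2)
N(f) = -7/2 (N(f) = 9/2 - 1*8 = 9/2 - 8 = -7/2)
S(a) = 0 (S(a) = (a - a)/5 = (⅕)*0 = 0)
r*N(l) + S(E(4)) = -323*(-7/2) + 0 = 2261/2 + 0 = 2261/2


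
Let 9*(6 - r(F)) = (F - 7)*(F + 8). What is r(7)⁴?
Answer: 1296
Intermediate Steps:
r(F) = 6 - (-7 + F)*(8 + F)/9 (r(F) = 6 - (F - 7)*(F + 8)/9 = 6 - (-7 + F)*(8 + F)/9)
r(7)⁴ = (110/9 - ⅑*7 - ⅑*7²)⁴ = (110/9 - 7/9 - ⅑*49)⁴ = (110/9 - 7/9 - 49/9)⁴ = 6⁴ = 1296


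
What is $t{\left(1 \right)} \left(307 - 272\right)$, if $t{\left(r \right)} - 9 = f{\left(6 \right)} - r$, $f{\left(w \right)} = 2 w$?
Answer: $700$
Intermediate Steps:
$t{\left(r \right)} = 21 - r$ ($t{\left(r \right)} = 9 - \left(-12 + r\right) = 21 - r$)
$t{\left(1 \right)} \left(307 - 272\right) = \left(21 - 1\right) \left(307 - 272\right) = \left(21 - 1\right) 35 = 20 \cdot 35 = 700$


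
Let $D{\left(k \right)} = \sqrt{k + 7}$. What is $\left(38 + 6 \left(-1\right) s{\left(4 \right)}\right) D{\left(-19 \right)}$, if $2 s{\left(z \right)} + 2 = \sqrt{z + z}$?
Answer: $i \sqrt{3} \left(88 - 12 \sqrt{2}\right) \approx 123.03 i$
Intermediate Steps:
$D{\left(k \right)} = \sqrt{7 + k}$
$s{\left(z \right)} = -1 + \frac{\sqrt{2} \sqrt{z}}{2}$ ($s{\left(z \right)} = -1 + \frac{\sqrt{z + z}}{2} = -1 + \frac{\sqrt{2 z}}{2} = -1 + \frac{\sqrt{2} \sqrt{z}}{2}$)
$\left(38 + 6 \left(-1\right) s{\left(4 \right)}\right) D{\left(-19 \right)} = \left(38 + 6 \left(-1\right) \left(-1 + \frac{\sqrt{2} \sqrt{4}}{2}\right)\right) \sqrt{7 - 19} = \left(38 - 6 \left(-1 + \frac{1}{2} \sqrt{2} \cdot 2\right)\right) \sqrt{-12} = \left(38 - 6 \left(-1 + \sqrt{2}\right)\right) 2 i \sqrt{3} = \left(38 + \left(6 - 6 \sqrt{2}\right)\right) 2 i \sqrt{3} = \left(44 - 6 \sqrt{2}\right) 2 i \sqrt{3} = 2 i \sqrt{3} \left(44 - 6 \sqrt{2}\right)$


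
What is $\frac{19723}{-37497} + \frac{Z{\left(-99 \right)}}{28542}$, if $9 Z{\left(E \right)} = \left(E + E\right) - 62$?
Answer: $- \frac{846025669}{1605359061} \approx -0.527$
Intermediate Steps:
$Z{\left(E \right)} = - \frac{62}{9} + \frac{2 E}{9}$ ($Z{\left(E \right)} = \frac{\left(E + E\right) - 62}{9} = \frac{2 E - 62}{9} = \frac{-62 + 2 E}{9} = - \frac{62}{9} + \frac{2 E}{9}$)
$\frac{19723}{-37497} + \frac{Z{\left(-99 \right)}}{28542} = \frac{19723}{-37497} + \frac{- \frac{62}{9} + \frac{2}{9} \left(-99\right)}{28542} = 19723 \left(- \frac{1}{37497}\right) + \left(- \frac{62}{9} - 22\right) \frac{1}{28542} = - \frac{19723}{37497} - \frac{130}{128439} = - \frac{846025669}{1605359061}$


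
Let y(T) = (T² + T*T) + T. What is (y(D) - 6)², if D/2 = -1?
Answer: 0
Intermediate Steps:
D = -2 (D = 2*(-1) = -2)
y(T) = T + 2*T² (y(T) = (T² + T²) + T = 2*T² + T = T + 2*T²)
(y(D) - 6)² = (-2*(1 + 2*(-2)) - 6)² = (-2*(1 - 4) - 6)² = (-2*(-3) - 6)² = (6 - 6)² = 0² = 0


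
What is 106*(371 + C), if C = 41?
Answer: 43672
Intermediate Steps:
106*(371 + C) = 106*(371 + 41) = 106*412 = 43672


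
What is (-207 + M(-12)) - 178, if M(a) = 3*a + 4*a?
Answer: -469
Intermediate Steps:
M(a) = 7*a
(-207 + M(-12)) - 178 = (-207 + 7*(-12)) - 178 = (-207 - 84) - 178 = -291 - 178 = -469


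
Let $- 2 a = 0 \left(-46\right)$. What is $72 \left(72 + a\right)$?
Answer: $5184$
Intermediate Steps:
$a = 0$ ($a = - \frac{0 \left(-46\right)}{2} = \left(- \frac{1}{2}\right) 0 = 0$)
$72 \left(72 + a\right) = 72 \left(72 + 0\right) = 72 \cdot 72 = 5184$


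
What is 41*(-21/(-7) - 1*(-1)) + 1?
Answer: 165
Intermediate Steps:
41*(-21/(-7) - 1*(-1)) + 1 = 41*(-21*(-⅐) + 1) + 1 = 41*(3 + 1) + 1 = 41*4 + 1 = 164 + 1 = 165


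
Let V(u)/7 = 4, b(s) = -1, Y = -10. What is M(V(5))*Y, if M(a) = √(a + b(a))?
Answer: -30*√3 ≈ -51.962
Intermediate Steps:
V(u) = 28 (V(u) = 7*4 = 28)
M(a) = √(-1 + a) (M(a) = √(a - 1) = √(-1 + a))
M(V(5))*Y = √(-1 + 28)*(-10) = √27*(-10) = (3*√3)*(-10) = -30*√3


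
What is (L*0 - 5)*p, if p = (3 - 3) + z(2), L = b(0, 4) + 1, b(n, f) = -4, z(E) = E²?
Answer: -20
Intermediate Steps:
L = -3 (L = -4 + 1 = -3)
p = 4 (p = (3 - 3) + 2² = 0 + 4 = 4)
(L*0 - 5)*p = (-3*0 - 5)*4 = (0 - 5)*4 = -5*4 = -20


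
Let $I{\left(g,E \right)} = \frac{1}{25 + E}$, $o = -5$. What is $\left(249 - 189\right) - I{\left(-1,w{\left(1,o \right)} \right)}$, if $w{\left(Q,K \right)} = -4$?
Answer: $\frac{1259}{21} \approx 59.952$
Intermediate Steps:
$\left(249 - 189\right) - I{\left(-1,w{\left(1,o \right)} \right)} = \left(249 - 189\right) - \frac{1}{25 - 4} = \left(249 - 189\right) - \frac{1}{21} = 60 - \frac{1}{21} = \frac{1259}{21}$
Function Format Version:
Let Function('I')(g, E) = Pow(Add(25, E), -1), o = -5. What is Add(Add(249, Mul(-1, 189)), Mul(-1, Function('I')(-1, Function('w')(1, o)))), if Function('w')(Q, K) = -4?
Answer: Rational(1259, 21) ≈ 59.952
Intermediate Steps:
Add(Add(249, Mul(-1, 189)), Mul(-1, Function('I')(-1, Function('w')(1, o)))) = Add(Add(249, Mul(-1, 189)), Mul(-1, Pow(Add(25, -4), -1))) = Add(Add(249, -189), Mul(-1, Pow(21, -1))) = Add(60, Mul(-1, Rational(1, 21))) = Add(60, Rational(-1, 21)) = Rational(1259, 21)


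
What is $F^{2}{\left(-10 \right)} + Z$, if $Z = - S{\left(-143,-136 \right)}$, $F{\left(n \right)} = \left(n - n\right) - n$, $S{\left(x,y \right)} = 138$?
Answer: $-38$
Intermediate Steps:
$F{\left(n \right)} = - n$ ($F{\left(n \right)} = 0 - n = - n$)
$Z = -138$ ($Z = \left(-1\right) 138 = -138$)
$F^{2}{\left(-10 \right)} + Z = \left(\left(-1\right) \left(-10\right)\right)^{2} - 138 = 10^{2} - 138 = 100 - 138 = -38$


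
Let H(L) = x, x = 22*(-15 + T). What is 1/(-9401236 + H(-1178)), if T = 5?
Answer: -1/9401456 ≈ -1.0637e-7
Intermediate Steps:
x = -220 (x = 22*(-15 + 5) = 22*(-10) = -220)
H(L) = -220
1/(-9401236 + H(-1178)) = 1/(-9401236 - 220) = 1/(-9401456) = -1/9401456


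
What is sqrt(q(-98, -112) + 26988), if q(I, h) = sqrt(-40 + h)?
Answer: sqrt(26988 + 2*I*sqrt(38)) ≈ 164.28 + 0.0375*I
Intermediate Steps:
sqrt(q(-98, -112) + 26988) = sqrt(sqrt(-40 - 112) + 26988) = sqrt(sqrt(-152) + 26988) = sqrt(2*I*sqrt(38) + 26988) = sqrt(26988 + 2*I*sqrt(38))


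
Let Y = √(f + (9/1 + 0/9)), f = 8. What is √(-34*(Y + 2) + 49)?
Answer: √(-19 - 34*√17) ≈ 12.617*I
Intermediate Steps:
Y = √17 (Y = √(8 + (9/1 + 0/9)) = √(8 + (9*1 + 0*(⅑))) = √(8 + (9 + 0)) = √(8 + 9) = √17 ≈ 4.1231)
√(-34*(Y + 2) + 49) = √(-34*(√17 + 2) + 49) = √(-34*(2 + √17) + 49) = √((-68 - 34*√17) + 49) = √(-19 - 34*√17)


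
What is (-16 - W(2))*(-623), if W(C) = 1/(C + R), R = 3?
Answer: 50463/5 ≈ 10093.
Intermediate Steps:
W(C) = 1/(3 + C) (W(C) = 1/(C + 3) = 1/(3 + C))
(-16 - W(2))*(-623) = (-16 - 1/(3 + 2))*(-623) = (-16 - 1/5)*(-623) = (-16 - 1*⅕)*(-623) = (-16 - ⅕)*(-623) = -81/5*(-623) = 50463/5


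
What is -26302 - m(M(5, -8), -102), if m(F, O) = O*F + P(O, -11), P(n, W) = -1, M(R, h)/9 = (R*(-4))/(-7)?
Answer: -165747/7 ≈ -23678.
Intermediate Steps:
M(R, h) = 36*R/7 (M(R, h) = 9*((R*(-4))/(-7)) = 9*(-4*R*(-⅐)) = 9*(4*R/7) = 36*R/7)
m(F, O) = -1 + F*O (m(F, O) = O*F - 1 = F*O - 1 = -1 + F*O)
-26302 - m(M(5, -8), -102) = -26302 - (-1 + ((36/7)*5)*(-102)) = -26302 - (-1 + (180/7)*(-102)) = -26302 - (-1 - 18360/7) = -26302 - 1*(-18367/7) = -26302 + 18367/7 = -165747/7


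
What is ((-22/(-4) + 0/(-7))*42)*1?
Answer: 231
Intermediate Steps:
((-22/(-4) + 0/(-7))*42)*1 = ((-22*(-¼) + 0*(-⅐))*42)*1 = ((11/2 + 0)*42)*1 = ((11/2)*42)*1 = 231*1 = 231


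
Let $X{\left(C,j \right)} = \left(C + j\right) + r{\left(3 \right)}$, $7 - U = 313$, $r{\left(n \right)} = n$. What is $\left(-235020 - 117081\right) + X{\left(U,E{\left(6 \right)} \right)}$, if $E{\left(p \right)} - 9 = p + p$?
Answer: $-352383$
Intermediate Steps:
$U = -306$ ($U = 7 - 313 = -306$)
$E{\left(p \right)} = 9 + 2 p$ ($E{\left(p \right)} = 9 + \left(p + p\right) = 9 + 2 p$)
$X{\left(C,j \right)} = 3 + C + j$ ($X{\left(C,j \right)} = \left(C + j\right) + 3 = 3 + C + j$)
$\left(-235020 - 117081\right) + X{\left(U,E{\left(6 \right)} \right)} = \left(-235020 - 117081\right) + \left(3 - 306 + \left(9 + 2 \cdot 6\right)\right) = -352101 + \left(3 - 306 + \left(9 + 12\right)\right) = -352101 + \left(3 - 306 + 21\right) = -352101 - 282 = -352383$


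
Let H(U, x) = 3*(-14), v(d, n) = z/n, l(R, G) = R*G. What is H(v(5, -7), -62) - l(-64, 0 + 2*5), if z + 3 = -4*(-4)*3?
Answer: 598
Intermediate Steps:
z = 45 (z = -3 - 4*(-4)*3 = -3 + 16*3 = -3 + 48 = 45)
l(R, G) = G*R
v(d, n) = 45/n
H(U, x) = -42
H(v(5, -7), -62) - l(-64, 0 + 2*5) = -42 - (0 + 2*5)*(-64) = -42 - (0 + 10)*(-64) = -42 - 10*(-64) = -42 - 1*(-640) = -42 + 640 = 598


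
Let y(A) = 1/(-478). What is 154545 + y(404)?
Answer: 73872509/478 ≈ 1.5455e+5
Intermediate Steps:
y(A) = -1/478
154545 + y(404) = 154545 - 1/478 = 73872509/478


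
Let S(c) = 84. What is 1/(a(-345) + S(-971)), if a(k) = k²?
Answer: 1/119109 ≈ 8.3957e-6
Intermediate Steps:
1/(a(-345) + S(-971)) = 1/((-345)² + 84) = 1/(119025 + 84) = 1/119109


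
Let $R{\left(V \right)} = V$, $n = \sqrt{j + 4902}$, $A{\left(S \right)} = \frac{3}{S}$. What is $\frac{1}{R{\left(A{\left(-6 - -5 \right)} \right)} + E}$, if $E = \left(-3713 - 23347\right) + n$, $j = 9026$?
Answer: $- \frac{27063}{732392041} - \frac{2 \sqrt{3482}}{732392041} \approx -3.7113 \cdot 10^{-5}$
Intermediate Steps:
$n = 2 \sqrt{3482}$ ($n = \sqrt{9026 + 4902} = \sqrt{13928} = 2 \sqrt{3482} \approx 118.02$)
$E = -27060 + 2 \sqrt{3482}$ ($E = \left(-3713 - 23347\right) + 2 \sqrt{3482} = -27060 + 2 \sqrt{3482} \approx -26942.0$)
$\frac{1}{R{\left(A{\left(-6 - -5 \right)} \right)} + E} = \frac{1}{\frac{3}{-6 - -5} - \left(27060 - 2 \sqrt{3482}\right)} = \frac{1}{\frac{3}{-6 + 5} - \left(27060 - 2 \sqrt{3482}\right)} = \frac{1}{\frac{3}{-1} - \left(27060 - 2 \sqrt{3482}\right)} = \frac{1}{3 \left(-1\right) - \left(27060 - 2 \sqrt{3482}\right)} = \frac{1}{-3 - \left(27060 - 2 \sqrt{3482}\right)} = \frac{1}{-27063 + 2 \sqrt{3482}}$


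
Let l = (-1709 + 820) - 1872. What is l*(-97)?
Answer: 267817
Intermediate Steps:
l = -2761 (l = -889 - 1872 = -2761)
l*(-97) = -2761*(-97) = 267817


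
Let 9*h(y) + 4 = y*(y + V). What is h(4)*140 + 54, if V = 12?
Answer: 2962/3 ≈ 987.33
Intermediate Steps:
h(y) = -4/9 + y*(12 + y)/9 (h(y) = -4/9 + (y*(y + 12))/9 = -4/9 + (y*(12 + y))/9 = -4/9 + y*(12 + y)/9)
h(4)*140 + 54 = (-4/9 + (⅑)*4² + (4/3)*4)*140 + 54 = (-4/9 + (⅑)*16 + 16/3)*140 + 54 = (-4/9 + 16/9 + 16/3)*140 + 54 = (20/3)*140 + 54 = 2800/3 + 54 = 2962/3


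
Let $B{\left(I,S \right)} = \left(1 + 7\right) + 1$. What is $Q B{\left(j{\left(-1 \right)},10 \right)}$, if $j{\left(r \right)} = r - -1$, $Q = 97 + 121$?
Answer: $1962$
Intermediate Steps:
$Q = 218$
$j{\left(r \right)} = 1 + r$ ($j{\left(r \right)} = r + 1 = 1 + r$)
$B{\left(I,S \right)} = 9$ ($B{\left(I,S \right)} = 8 + 1 = 9$)
$Q B{\left(j{\left(-1 \right)},10 \right)} = 218 \cdot 9 = 1962$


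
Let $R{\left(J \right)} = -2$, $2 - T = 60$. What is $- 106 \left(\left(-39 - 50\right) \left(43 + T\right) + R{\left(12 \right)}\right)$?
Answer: $-141298$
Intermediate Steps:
$T = -58$ ($T = 2 - 60 = -58$)
$- 106 \left(\left(-39 - 50\right) \left(43 + T\right) + R{\left(12 \right)}\right) = - 106 \left(\left(-39 - 50\right) \left(43 - 58\right) - 2\right) = - 106 \left(\left(-89\right) \left(-15\right) - 2\right) = - 106 \left(1335 - 2\right) = \left(-106\right) 1333 = -141298$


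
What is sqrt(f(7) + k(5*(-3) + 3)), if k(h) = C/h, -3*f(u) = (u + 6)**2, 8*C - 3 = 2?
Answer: I*sqrt(32478)/24 ≈ 7.509*I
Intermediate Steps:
C = 5/8 (C = 3/8 + (1/8)*2 = 3/8 + 1/4 = 5/8 ≈ 0.62500)
f(u) = -(6 + u)**2/3 (f(u) = -(u + 6)**2/3 = -(6 + u)**2/3)
k(h) = 5/(8*h)
sqrt(f(7) + k(5*(-3) + 3)) = sqrt(-(6 + 7)**2/3 + 5/(8*(5*(-3) + 3))) = sqrt(-1/3*13**2 + 5/(8*(-15 + 3))) = sqrt(-1/3*169 + (5/8)/(-12)) = sqrt(-169/3 + (5/8)*(-1/12)) = sqrt(-169/3 - 5/96) = sqrt(-5413/96) = I*sqrt(32478)/24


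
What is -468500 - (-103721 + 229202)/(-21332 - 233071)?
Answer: -39729226673/84801 ≈ -4.6850e+5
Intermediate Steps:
-468500 - (-103721 + 229202)/(-21332 - 233071) = -468500 - 125481/(-254403) = -468500 - 125481*(-1)/254403 = -468500 - 1*(-41827/84801) = -468500 + 41827/84801 = -39729226673/84801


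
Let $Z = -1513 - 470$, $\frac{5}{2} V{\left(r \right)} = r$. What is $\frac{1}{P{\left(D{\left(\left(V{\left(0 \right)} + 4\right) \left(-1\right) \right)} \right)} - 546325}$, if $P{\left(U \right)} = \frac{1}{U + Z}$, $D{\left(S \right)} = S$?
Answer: $- \frac{1987}{1085547776} \approx -1.8304 \cdot 10^{-6}$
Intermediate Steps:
$V{\left(r \right)} = \frac{2 r}{5}$
$Z = -1983$ ($Z = -1513 - 470 = -1983$)
$P{\left(U \right)} = \frac{1}{-1983 + U}$ ($P{\left(U \right)} = \frac{1}{U - 1983} = \frac{1}{-1983 + U}$)
$\frac{1}{P{\left(D{\left(\left(V{\left(0 \right)} + 4\right) \left(-1\right) \right)} \right)} - 546325} = \frac{1}{\frac{1}{-1983 + \left(\frac{2}{5} \cdot 0 + 4\right) \left(-1\right)} - 546325} = \frac{1}{\frac{1}{-1983 + \left(0 + 4\right) \left(-1\right)} - 546325} = \frac{1}{\frac{1}{-1983 + 4 \left(-1\right)} - 546325} = \frac{1}{\frac{1}{-1983 - 4} - 546325} = \frac{1}{\frac{1}{-1987} - 546325} = \frac{1}{- \frac{1}{1987} - 546325} = \frac{1}{- \frac{1085547776}{1987}} = - \frac{1987}{1085547776}$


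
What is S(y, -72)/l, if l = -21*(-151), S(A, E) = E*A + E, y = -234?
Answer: 5592/1057 ≈ 5.2904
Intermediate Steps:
S(A, E) = E + A*E (S(A, E) = A*E + E = E + A*E)
l = 3171
S(y, -72)/l = -72*(1 - 234)/3171 = -72*(-233)*(1/3171) = 16776*(1/3171) = 5592/1057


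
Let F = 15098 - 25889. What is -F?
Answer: 10791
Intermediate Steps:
F = -10791
-F = -1*(-10791) = 10791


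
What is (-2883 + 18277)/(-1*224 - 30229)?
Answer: -15394/30453 ≈ -0.50550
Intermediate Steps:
(-2883 + 18277)/(-1*224 - 30229) = 15394/(-224 - 30229) = 15394/(-30453) = 15394*(-1/30453) = -15394/30453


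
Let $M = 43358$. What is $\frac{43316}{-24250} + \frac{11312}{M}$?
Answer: $- \frac{57277826}{37551125} \approx -1.5253$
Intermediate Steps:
$\frac{43316}{-24250} + \frac{11312}{M} = \frac{43316}{-24250} + \frac{11312}{43358} = 43316 \left(- \frac{1}{24250}\right) + 11312 \cdot \frac{1}{43358} = - \frac{21658}{12125} + \frac{808}{3097} = - \frac{57277826}{37551125}$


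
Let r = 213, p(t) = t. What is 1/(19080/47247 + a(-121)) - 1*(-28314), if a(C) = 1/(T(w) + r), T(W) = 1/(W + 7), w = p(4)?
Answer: 427042586462/15081079 ≈ 28316.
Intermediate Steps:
w = 4
T(W) = 1/(7 + W)
a(C) = 11/2344 (a(C) = 1/(1/(7 + 4) + 213) = 1/(1/11 + 213) = 1/(2344/11) = 11/2344)
1/(19080/47247 + a(-121)) - 1*(-28314) = 1/(19080/47247 + 11/2344) - 1*(-28314) = 1/(19080*(1/47247) + 11/2344) + 28314 = 1/(6360/15749 + 11/2344) + 28314 = 1/(15081079/36915656) + 28314 = 36915656/15081079 + 28314 = 427042586462/15081079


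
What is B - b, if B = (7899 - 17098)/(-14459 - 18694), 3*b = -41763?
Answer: 461532112/33153 ≈ 13921.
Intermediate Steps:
b = -13921 (b = (⅓)*(-41763) = -13921)
B = 9199/33153 (B = -9199/(-33153) = -9199*(-1/33153) = 9199/33153 ≈ 0.27747)
B - b = 9199/33153 - 1*(-13921) = 9199/33153 + 13921 = 461532112/33153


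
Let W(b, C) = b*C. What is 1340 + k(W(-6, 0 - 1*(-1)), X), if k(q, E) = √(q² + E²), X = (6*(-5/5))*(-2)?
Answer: 1340 + 6*√5 ≈ 1353.4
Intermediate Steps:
W(b, C) = C*b
X = 12 (X = (6*(-5*⅕))*(-2) = (6*(-1))*(-2) = -6*(-2) = 12)
k(q, E) = √(E² + q²)
1340 + k(W(-6, 0 - 1*(-1)), X) = 1340 + √(12² + ((0 - 1*(-1))*(-6))²) = 1340 + √(144 + ((0 + 1)*(-6))²) = 1340 + √(144 + (1*(-6))²) = 1340 + √(144 + (-6)²) = 1340 + √(144 + 36) = 1340 + √180 = 1340 + 6*√5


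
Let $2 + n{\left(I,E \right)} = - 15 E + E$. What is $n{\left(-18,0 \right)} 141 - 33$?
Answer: $-315$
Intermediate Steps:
$n{\left(I,E \right)} = -2 - 14 E$ ($n{\left(I,E \right)} = -2 + \left(- 15 E + E\right) = -2 - 14 E$)
$n{\left(-18,0 \right)} 141 - 33 = \left(-2 - 0\right) 141 - 33 = \left(-2 + 0\right) 141 - 33 = \left(-2\right) 141 - 33 = -282 - 33 = -315$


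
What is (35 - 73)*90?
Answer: -3420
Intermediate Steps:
(35 - 73)*90 = -38*90 = -3420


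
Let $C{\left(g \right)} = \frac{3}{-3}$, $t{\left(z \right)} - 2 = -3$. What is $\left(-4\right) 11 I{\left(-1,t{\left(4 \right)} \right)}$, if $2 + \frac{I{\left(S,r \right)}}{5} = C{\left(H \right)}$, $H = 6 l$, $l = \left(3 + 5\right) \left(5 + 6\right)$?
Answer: $660$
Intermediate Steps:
$l = 88$ ($l = 8 \cdot 11 = 88$)
$t{\left(z \right)} = -1$ ($t{\left(z \right)} = 2 - 3 = -1$)
$H = 528$ ($H = 6 \cdot 88 = 528$)
$C{\left(g \right)} = -1$ ($C{\left(g \right)} = 3 \left(- \frac{1}{3}\right) = -1$)
$I{\left(S,r \right)} = -15$ ($I{\left(S,r \right)} = -10 + 5 \left(-1\right) = -10 - 5 = -15$)
$\left(-4\right) 11 I{\left(-1,t{\left(4 \right)} \right)} = \left(-4\right) 11 \left(-15\right) = \left(-44\right) \left(-15\right) = 660$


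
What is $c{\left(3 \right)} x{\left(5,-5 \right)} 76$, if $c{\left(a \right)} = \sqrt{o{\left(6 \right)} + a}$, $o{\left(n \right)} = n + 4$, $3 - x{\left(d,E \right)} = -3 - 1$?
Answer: $532 \sqrt{13} \approx 1918.2$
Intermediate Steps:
$x{\left(d,E \right)} = 7$ ($x{\left(d,E \right)} = 3 - \left(-3 - 1\right) = 3 - -4 = 3 + 4 = 7$)
$o{\left(n \right)} = 4 + n$
$c{\left(a \right)} = \sqrt{10 + a}$ ($c{\left(a \right)} = \sqrt{\left(4 + 6\right) + a} = \sqrt{10 + a}$)
$c{\left(3 \right)} x{\left(5,-5 \right)} 76 = \sqrt{10 + 3} \cdot 7 \cdot 76 = \sqrt{13} \cdot 7 \cdot 76 = 7 \sqrt{13} \cdot 76 = 532 \sqrt{13}$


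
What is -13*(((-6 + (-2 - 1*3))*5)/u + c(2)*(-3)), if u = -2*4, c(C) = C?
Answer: -91/8 ≈ -11.375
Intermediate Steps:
u = -8
-13*(((-6 + (-2 - 1*3))*5)/u + c(2)*(-3)) = -13*(((-6 + (-2 - 1*3))*5)/(-8) + 2*(-3)) = -13*(((-6 + (-2 - 3))*5)*(-1/8) - 6) = -13*(((-6 - 5)*5)*(-1/8) - 6) = -13*(-11*5*(-1/8) - 6) = -13*(-55*(-1/8) - 6) = -13*(55/8 - 6) = -13*7/8 = -91/8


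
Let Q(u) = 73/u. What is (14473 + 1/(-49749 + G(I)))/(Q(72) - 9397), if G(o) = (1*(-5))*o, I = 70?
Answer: -52205963472/33892524589 ≈ -1.5403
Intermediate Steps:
G(o) = -5*o
(14473 + 1/(-49749 + G(I)))/(Q(72) - 9397) = (14473 + 1/(-49749 - 5*70))/(73/72 - 9397) = (14473 + 1/(-49749 - 350))/(73*(1/72) - 9397) = (14473 + 1/(-50099))/(73/72 - 9397) = (14473 - 1/50099)/(-676511/72) = (725082826/50099)*(-72/676511) = -52205963472/33892524589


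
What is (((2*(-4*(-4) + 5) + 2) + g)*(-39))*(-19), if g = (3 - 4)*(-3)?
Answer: 34827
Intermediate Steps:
g = 3 (g = -1*(-3) = 3)
(((2*(-4*(-4) + 5) + 2) + g)*(-39))*(-19) = (((2*(-4*(-4) + 5) + 2) + 3)*(-39))*(-19) = (((2*(16 + 5) + 2) + 3)*(-39))*(-19) = (((2*21 + 2) + 3)*(-39))*(-19) = (((42 + 2) + 3)*(-39))*(-19) = ((44 + 3)*(-39))*(-19) = (47*(-39))*(-19) = -1833*(-19) = 34827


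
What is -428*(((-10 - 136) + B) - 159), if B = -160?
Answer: 199020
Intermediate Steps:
-428*(((-10 - 136) + B) - 159) = -428*(((-10 - 136) - 160) - 159) = -428*((-146 - 160) - 159) = -428*(-306 - 159) = -428*(-465) = 199020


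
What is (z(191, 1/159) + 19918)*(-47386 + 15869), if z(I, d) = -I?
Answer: -621735859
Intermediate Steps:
(z(191, 1/159) + 19918)*(-47386 + 15869) = (-1*191 + 19918)*(-47386 + 15869) = (-191 + 19918)*(-31517) = 19727*(-31517) = -621735859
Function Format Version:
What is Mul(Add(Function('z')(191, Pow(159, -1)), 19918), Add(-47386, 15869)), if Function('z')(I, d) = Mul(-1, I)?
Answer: -621735859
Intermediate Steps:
Mul(Add(Function('z')(191, Pow(159, -1)), 19918), Add(-47386, 15869)) = Mul(Add(Mul(-1, 191), 19918), Add(-47386, 15869)) = Mul(Add(-191, 19918), -31517) = Mul(19727, -31517) = -621735859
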